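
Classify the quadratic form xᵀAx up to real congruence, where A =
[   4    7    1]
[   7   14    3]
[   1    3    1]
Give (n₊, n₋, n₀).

Answer: (2, 1, 0)

Derivation:
step 0: pivot 4 → sign +
step 1: pivot 7/4 → sign +
step 2: pivot -1/7 → sign −
signature = (2, 1, 0)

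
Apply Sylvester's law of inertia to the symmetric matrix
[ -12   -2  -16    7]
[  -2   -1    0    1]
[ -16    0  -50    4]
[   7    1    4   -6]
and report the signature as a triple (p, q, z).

step 0: pivot -12 → sign −
step 1: pivot -2/3 → sign −
step 2: pivot -18 → sign −
step 3: pivot 1/8 → sign +
signature = (1, 3, 0)

Answer: (1, 3, 0)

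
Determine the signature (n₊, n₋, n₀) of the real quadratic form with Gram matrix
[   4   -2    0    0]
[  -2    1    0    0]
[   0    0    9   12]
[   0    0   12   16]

step 0: pivot 4 → sign +
step 1: pivot 9 → sign +
step 2: row/col 2 already zero → sign 0
step 3: row/col 3 already zero → sign 0
signature = (2, 0, 2)

Answer: (2, 0, 2)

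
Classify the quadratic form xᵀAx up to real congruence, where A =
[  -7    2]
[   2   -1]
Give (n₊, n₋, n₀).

step 0: pivot -7 → sign −
step 1: pivot -3/7 → sign −
signature = (0, 2, 0)

Answer: (0, 2, 0)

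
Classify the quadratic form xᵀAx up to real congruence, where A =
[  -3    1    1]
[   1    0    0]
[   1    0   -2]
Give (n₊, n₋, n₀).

Answer: (1, 2, 0)

Derivation:
step 0: pivot -3 → sign −
step 1: pivot 1/3 → sign +
step 2: pivot -2 → sign −
signature = (1, 2, 0)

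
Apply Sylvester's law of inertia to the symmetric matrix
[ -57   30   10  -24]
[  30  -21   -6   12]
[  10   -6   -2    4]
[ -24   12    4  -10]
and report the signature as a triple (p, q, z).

step 0: pivot -57 → sign −
step 1: pivot -99/19 → sign −
step 2: pivot -14/99 → sign −
step 3: pivot 2/7 → sign +
signature = (1, 3, 0)

Answer: (1, 3, 0)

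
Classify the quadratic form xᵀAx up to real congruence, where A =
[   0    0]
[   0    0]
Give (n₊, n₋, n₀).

Answer: (0, 0, 2)

Derivation:
step 0: row/col 0 already zero → sign 0
step 1: row/col 1 already zero → sign 0
signature = (0, 0, 2)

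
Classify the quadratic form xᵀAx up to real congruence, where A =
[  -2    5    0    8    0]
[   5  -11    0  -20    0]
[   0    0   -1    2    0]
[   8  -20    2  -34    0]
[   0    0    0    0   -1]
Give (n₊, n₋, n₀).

Answer: (2, 3, 0)

Derivation:
step 0: pivot -2 → sign −
step 1: pivot 3/2 → sign +
step 2: pivot -1 → sign −
step 3: pivot 2 → sign +
step 4: pivot -1 → sign −
signature = (2, 3, 0)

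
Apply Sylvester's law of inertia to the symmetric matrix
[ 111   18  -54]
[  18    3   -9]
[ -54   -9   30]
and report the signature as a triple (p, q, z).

Answer: (3, 0, 0)

Derivation:
step 0: pivot 111 → sign +
step 1: pivot 3/37 → sign +
step 2: pivot 3 → sign +
signature = (3, 0, 0)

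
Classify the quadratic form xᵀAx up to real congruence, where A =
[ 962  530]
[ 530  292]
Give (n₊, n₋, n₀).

Answer: (2, 0, 0)

Derivation:
step 0: pivot 962 → sign +
step 1: pivot 2/481 → sign +
signature = (2, 0, 0)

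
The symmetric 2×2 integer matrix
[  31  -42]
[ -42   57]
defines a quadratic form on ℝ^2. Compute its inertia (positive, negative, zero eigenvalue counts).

step 0: pivot 31 → sign +
step 1: pivot 3/31 → sign +
signature = (2, 0, 0)

Answer: (2, 0, 0)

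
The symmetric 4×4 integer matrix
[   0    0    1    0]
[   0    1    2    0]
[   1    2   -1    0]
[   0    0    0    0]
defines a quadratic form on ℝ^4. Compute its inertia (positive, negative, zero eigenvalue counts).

Answer: (2, 1, 1)

Derivation:
step 0: pivot 1 → sign +
step 1: pivot -5 → sign −
step 2: pivot 1/5 → sign +
step 3: row/col 3 already zero → sign 0
signature = (2, 1, 1)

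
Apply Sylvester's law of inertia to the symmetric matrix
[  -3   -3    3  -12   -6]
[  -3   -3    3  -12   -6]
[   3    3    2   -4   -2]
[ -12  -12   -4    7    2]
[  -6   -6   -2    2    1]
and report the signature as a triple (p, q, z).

step 0: pivot -3 → sign −
step 1: pivot 5 → sign +
step 2: pivot 19/5 → sign +
step 3: pivot 3/19 → sign +
step 4: row/col 4 already zero → sign 0
signature = (3, 1, 1)

Answer: (3, 1, 1)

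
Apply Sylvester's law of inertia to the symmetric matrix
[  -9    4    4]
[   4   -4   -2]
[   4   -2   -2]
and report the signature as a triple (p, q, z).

step 0: pivot -9 → sign −
step 1: pivot -20/9 → sign −
step 2: pivot -1/5 → sign −
signature = (0, 3, 0)

Answer: (0, 3, 0)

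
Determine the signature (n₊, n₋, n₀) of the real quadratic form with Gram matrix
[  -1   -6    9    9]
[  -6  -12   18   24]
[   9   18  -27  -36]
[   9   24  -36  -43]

Answer: (2, 1, 1)

Derivation:
step 0: pivot -1 → sign −
step 1: pivot 24 → sign +
step 2: pivot 1/2 → sign +
step 3: row/col 3 already zero → sign 0
signature = (2, 1, 1)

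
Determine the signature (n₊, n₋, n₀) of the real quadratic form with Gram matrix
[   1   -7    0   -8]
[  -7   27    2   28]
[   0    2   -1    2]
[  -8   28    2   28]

Answer: (1, 2, 1)

Derivation:
step 0: pivot 1 → sign +
step 1: pivot -22 → sign −
step 2: pivot -9/11 → sign −
step 3: row/col 3 already zero → sign 0
signature = (1, 2, 1)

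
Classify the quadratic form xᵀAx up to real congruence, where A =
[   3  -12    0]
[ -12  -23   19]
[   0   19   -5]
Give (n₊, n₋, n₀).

Answer: (2, 1, 0)

Derivation:
step 0: pivot 3 → sign +
step 1: pivot -71 → sign −
step 2: pivot 6/71 → sign +
signature = (2, 1, 0)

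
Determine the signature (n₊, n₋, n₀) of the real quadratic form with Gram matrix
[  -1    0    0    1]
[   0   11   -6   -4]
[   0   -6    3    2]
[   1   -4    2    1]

Answer: (2, 2, 0)

Derivation:
step 0: pivot -1 → sign −
step 1: pivot 11 → sign +
step 2: pivot -3/11 → sign −
step 3: pivot 2/3 → sign +
signature = (2, 2, 0)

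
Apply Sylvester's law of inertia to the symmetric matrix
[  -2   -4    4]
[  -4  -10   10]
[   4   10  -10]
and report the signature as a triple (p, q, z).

Answer: (0, 2, 1)

Derivation:
step 0: pivot -2 → sign −
step 1: pivot -2 → sign −
step 2: row/col 2 already zero → sign 0
signature = (0, 2, 1)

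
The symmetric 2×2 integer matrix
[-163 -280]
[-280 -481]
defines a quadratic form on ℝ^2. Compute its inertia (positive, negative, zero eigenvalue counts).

step 0: pivot -163 → sign −
step 1: pivot -3/163 → sign −
signature = (0, 2, 0)

Answer: (0, 2, 0)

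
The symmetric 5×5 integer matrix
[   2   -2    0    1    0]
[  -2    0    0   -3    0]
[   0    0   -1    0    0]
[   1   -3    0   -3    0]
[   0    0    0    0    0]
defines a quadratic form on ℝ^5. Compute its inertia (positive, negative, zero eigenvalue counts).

step 0: pivot 2 → sign +
step 1: pivot -2 → sign −
step 2: pivot -1 → sign −
step 3: pivot -3/2 → sign −
step 4: row/col 4 already zero → sign 0
signature = (1, 3, 1)

Answer: (1, 3, 1)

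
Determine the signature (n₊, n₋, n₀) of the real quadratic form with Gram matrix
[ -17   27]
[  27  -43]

Answer: (0, 2, 0)

Derivation:
step 0: pivot -17 → sign −
step 1: pivot -2/17 → sign −
signature = (0, 2, 0)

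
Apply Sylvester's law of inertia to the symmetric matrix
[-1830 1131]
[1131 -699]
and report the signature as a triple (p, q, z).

Answer: (0, 2, 0)

Derivation:
step 0: pivot -1830 → sign −
step 1: pivot -3/610 → sign −
signature = (0, 2, 0)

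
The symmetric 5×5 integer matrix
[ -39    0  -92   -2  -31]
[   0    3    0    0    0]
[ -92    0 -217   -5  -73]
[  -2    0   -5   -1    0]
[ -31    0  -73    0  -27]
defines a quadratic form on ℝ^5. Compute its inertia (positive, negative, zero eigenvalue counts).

step 0: pivot -39 → sign −
step 1: pivot 3 → sign +
step 2: pivot 1/39 → sign +
step 3: pivot -4 → sign −
step 4: pivot -3/4 → sign −
signature = (2, 3, 0)

Answer: (2, 3, 0)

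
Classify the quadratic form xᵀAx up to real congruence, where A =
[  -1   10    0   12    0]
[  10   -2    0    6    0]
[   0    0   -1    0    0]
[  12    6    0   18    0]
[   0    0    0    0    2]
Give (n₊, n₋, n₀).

Answer: (2, 2, 1)

Derivation:
step 0: pivot -1 → sign −
step 1: pivot 98 → sign +
step 2: pivot -1 → sign −
step 3: pivot 2 → sign +
step 4: row/col 4 already zero → sign 0
signature = (2, 2, 1)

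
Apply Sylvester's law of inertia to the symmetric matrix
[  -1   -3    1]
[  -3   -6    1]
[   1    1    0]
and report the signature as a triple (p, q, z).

step 0: pivot -1 → sign −
step 1: pivot 3 → sign +
step 2: pivot -1/3 → sign −
signature = (1, 2, 0)

Answer: (1, 2, 0)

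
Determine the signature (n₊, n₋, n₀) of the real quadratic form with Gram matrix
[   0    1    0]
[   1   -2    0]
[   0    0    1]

Answer: (2, 1, 0)

Derivation:
step 0: pivot -2 → sign −
step 1: pivot 1/2 → sign +
step 2: pivot 1 → sign +
signature = (2, 1, 0)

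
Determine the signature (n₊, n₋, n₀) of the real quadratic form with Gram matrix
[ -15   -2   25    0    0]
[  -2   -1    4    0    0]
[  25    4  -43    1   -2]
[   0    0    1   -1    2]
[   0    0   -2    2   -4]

step 0: pivot -15 → sign −
step 1: pivot -11/15 → sign −
step 2: pivot -8/11 → sign −
step 3: pivot 3/8 → sign +
step 4: row/col 4 already zero → sign 0
signature = (1, 3, 1)

Answer: (1, 3, 1)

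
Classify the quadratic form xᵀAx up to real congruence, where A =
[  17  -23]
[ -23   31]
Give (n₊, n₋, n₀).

step 0: pivot 17 → sign +
step 1: pivot -2/17 → sign −
signature = (1, 1, 0)

Answer: (1, 1, 0)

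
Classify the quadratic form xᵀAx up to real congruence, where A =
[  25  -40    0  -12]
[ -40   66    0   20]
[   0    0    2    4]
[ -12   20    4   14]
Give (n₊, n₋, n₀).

step 0: pivot 25 → sign +
step 1: pivot 2 → sign +
step 2: pivot 2 → sign +
step 3: pivot -2/25 → sign −
signature = (3, 1, 0)

Answer: (3, 1, 0)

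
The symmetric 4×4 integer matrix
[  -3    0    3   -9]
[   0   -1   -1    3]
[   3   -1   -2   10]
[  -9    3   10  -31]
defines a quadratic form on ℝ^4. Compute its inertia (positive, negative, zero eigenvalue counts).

Answer: (2, 2, 0)

Derivation:
step 0: pivot -3 → sign −
step 1: pivot -1 → sign −
step 2: pivot 2 → sign +
step 3: pivot 3 → sign +
signature = (2, 2, 0)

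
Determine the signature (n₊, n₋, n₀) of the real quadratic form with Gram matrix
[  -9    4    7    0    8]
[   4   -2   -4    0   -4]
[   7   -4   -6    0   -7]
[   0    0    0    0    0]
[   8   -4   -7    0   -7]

step 0: pivot -9 → sign −
step 1: pivot -2/9 → sign −
step 2: pivot 3 → sign +
step 3: pivot 2/3 → sign +
step 4: row/col 4 already zero → sign 0
signature = (2, 2, 1)

Answer: (2, 2, 1)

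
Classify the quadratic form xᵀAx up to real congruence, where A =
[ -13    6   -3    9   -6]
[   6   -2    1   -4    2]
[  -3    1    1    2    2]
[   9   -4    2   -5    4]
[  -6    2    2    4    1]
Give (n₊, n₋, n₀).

step 0: pivot -13 → sign −
step 1: pivot 10/13 → sign +
step 2: pivot 3/2 → sign +
step 3: pivot 6/5 → sign +
step 4: pivot -3 → sign −
signature = (3, 2, 0)

Answer: (3, 2, 0)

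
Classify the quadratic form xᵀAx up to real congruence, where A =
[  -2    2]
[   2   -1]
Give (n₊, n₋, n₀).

Answer: (1, 1, 0)

Derivation:
step 0: pivot -2 → sign −
step 1: pivot 1 → sign +
signature = (1, 1, 0)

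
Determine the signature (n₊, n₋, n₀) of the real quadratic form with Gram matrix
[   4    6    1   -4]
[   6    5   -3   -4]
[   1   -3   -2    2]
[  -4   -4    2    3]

step 0: pivot 4 → sign +
step 1: pivot -4 → sign −
step 2: pivot 45/16 → sign +
step 3: pivot -1/5 → sign −
signature = (2, 2, 0)

Answer: (2, 2, 0)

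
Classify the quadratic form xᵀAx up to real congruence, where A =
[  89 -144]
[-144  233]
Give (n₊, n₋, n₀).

step 0: pivot 89 → sign +
step 1: pivot 1/89 → sign +
signature = (2, 0, 0)

Answer: (2, 0, 0)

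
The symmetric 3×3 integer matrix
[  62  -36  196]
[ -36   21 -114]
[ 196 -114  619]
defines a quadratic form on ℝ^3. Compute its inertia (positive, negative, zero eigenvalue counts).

step 0: pivot 62 → sign +
step 1: pivot 3/31 → sign +
step 2: pivot -1 → sign −
signature = (2, 1, 0)

Answer: (2, 1, 0)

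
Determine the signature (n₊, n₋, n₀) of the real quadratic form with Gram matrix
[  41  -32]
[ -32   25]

Answer: (2, 0, 0)

Derivation:
step 0: pivot 41 → sign +
step 1: pivot 1/41 → sign +
signature = (2, 0, 0)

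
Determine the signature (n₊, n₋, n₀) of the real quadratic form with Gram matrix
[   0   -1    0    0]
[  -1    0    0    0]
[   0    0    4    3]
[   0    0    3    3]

Answer: (3, 1, 0)

Derivation:
step 0: pivot -2 → sign −
step 1: pivot 1/2 → sign +
step 2: pivot 4 → sign +
step 3: pivot 3/4 → sign +
signature = (3, 1, 0)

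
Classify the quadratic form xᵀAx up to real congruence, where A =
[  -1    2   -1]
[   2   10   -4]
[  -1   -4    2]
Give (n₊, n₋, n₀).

Answer: (2, 1, 0)

Derivation:
step 0: pivot -1 → sign −
step 1: pivot 14 → sign +
step 2: pivot 3/7 → sign +
signature = (2, 1, 0)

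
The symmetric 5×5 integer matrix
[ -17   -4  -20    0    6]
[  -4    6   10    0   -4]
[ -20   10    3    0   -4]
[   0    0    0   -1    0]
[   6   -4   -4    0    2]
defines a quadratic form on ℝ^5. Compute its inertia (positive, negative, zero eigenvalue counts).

Answer: (1, 4, 0)

Derivation:
step 0: pivot -17 → sign −
step 1: pivot 118/17 → sign +
step 2: pivot -273/59 → sign −
step 3: pivot -1 → sign −
step 4: pivot -6/91 → sign −
signature = (1, 4, 0)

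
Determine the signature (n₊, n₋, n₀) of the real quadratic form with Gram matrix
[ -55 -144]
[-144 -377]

step 0: pivot -55 → sign −
step 1: pivot 1/55 → sign +
signature = (1, 1, 0)

Answer: (1, 1, 0)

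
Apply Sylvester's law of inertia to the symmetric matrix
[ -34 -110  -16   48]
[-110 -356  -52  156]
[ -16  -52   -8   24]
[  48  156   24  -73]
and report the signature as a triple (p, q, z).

Answer: (0, 3, 1)

Derivation:
step 0: pivot -34 → sign −
step 1: pivot -2/17 → sign −
step 2: pivot -1 → sign −
step 3: row/col 3 already zero → sign 0
signature = (0, 3, 1)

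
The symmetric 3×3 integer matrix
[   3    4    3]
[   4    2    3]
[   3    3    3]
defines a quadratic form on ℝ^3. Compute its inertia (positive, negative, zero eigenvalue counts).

Answer: (2, 1, 0)

Derivation:
step 0: pivot 3 → sign +
step 1: pivot -10/3 → sign −
step 2: pivot 3/10 → sign +
signature = (2, 1, 0)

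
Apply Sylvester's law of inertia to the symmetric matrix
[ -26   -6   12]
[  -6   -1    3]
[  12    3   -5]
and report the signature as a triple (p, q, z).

Answer: (2, 1, 0)

Derivation:
step 0: pivot -26 → sign −
step 1: pivot 5/13 → sign +
step 2: pivot 2/5 → sign +
signature = (2, 1, 0)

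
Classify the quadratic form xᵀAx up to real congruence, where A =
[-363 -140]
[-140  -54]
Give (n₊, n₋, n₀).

step 0: pivot -363 → sign −
step 1: pivot -2/363 → sign −
signature = (0, 2, 0)

Answer: (0, 2, 0)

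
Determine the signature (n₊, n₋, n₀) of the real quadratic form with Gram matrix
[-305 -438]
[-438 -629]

Answer: (0, 2, 0)

Derivation:
step 0: pivot -305 → sign −
step 1: pivot -1/305 → sign −
signature = (0, 2, 0)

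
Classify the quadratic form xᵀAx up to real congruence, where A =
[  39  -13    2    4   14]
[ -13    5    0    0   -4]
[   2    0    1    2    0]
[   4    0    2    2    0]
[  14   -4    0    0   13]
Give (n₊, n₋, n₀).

step 0: pivot 39 → sign +
step 1: pivot 2/3 → sign +
step 2: pivot 3/13 → sign +
step 3: pivot -2 → sign −
step 4: pivot -1 → sign −
signature = (3, 2, 0)

Answer: (3, 2, 0)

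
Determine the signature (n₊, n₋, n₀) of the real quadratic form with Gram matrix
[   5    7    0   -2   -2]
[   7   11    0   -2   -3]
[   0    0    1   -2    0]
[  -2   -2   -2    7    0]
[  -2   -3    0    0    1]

step 0: pivot 5 → sign +
step 1: pivot 6/5 → sign +
step 2: pivot 1 → sign +
step 3: pivot 5/3 → sign +
step 4: pivot -1/10 → sign −
signature = (4, 1, 0)

Answer: (4, 1, 0)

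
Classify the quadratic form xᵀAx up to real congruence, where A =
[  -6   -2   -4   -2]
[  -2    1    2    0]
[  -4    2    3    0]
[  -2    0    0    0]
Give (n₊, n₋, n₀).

step 0: pivot -6 → sign −
step 1: pivot 5/3 → sign +
step 2: pivot -1 → sign −
step 3: pivot 2/5 → sign +
signature = (2, 2, 0)

Answer: (2, 2, 0)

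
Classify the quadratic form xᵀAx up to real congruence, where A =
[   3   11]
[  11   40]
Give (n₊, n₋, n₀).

Answer: (1, 1, 0)

Derivation:
step 0: pivot 3 → sign +
step 1: pivot -1/3 → sign −
signature = (1, 1, 0)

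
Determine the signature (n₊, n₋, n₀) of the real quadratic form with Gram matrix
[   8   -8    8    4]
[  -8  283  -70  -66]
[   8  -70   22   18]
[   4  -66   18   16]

step 0: pivot 8 → sign +
step 1: pivot 275 → sign +
step 2: pivot 6/275 → sign +
step 3: row/col 3 already zero → sign 0
signature = (3, 0, 1)

Answer: (3, 0, 1)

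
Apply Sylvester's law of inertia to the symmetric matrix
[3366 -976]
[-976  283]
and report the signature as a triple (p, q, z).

step 0: pivot 3366 → sign +
step 1: pivot 1/1683 → sign +
signature = (2, 0, 0)

Answer: (2, 0, 0)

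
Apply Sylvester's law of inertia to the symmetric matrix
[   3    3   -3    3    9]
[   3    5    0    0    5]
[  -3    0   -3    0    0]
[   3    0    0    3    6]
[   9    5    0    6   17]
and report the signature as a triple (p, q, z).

step 0: pivot 3 → sign +
step 1: pivot 2 → sign +
step 2: pivot -21/2 → sign −
step 3: pivot 6/7 → sign +
step 4: row/col 4 already zero → sign 0
signature = (3, 1, 1)

Answer: (3, 1, 1)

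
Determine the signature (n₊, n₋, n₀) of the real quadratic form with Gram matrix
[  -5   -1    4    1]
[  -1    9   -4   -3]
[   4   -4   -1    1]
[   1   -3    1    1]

Answer: (2, 2, 0)

Derivation:
step 0: pivot -5 → sign −
step 1: pivot 46/5 → sign +
step 2: pivot -7/23 → sign −
step 3: pivot 1/7 → sign +
signature = (2, 2, 0)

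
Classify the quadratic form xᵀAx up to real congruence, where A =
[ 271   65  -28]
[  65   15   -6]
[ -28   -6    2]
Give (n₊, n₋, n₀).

Answer: (1, 2, 0)

Derivation:
step 0: pivot 271 → sign +
step 1: pivot -160/271 → sign −
step 2: pivot -1/40 → sign −
signature = (1, 2, 0)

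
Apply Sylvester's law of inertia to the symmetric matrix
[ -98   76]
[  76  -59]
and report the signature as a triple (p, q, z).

Answer: (0, 2, 0)

Derivation:
step 0: pivot -98 → sign −
step 1: pivot -3/49 → sign −
signature = (0, 2, 0)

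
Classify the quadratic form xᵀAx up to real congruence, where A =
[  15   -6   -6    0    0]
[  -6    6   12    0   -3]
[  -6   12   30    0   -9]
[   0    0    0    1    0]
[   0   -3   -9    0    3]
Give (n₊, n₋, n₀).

Answer: (4, 0, 1)

Derivation:
step 0: pivot 15 → sign +
step 1: pivot 18/5 → sign +
step 2: pivot 2 → sign +
step 3: pivot 1 → sign +
step 4: row/col 4 already zero → sign 0
signature = (4, 0, 1)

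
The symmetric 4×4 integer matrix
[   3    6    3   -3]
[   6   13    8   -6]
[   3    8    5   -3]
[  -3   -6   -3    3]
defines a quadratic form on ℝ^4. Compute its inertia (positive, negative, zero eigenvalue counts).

Answer: (2, 1, 1)

Derivation:
step 0: pivot 3 → sign +
step 1: pivot 1 → sign +
step 2: pivot -2 → sign −
step 3: row/col 3 already zero → sign 0
signature = (2, 1, 1)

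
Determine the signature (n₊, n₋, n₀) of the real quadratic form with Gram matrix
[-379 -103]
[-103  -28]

step 0: pivot -379 → sign −
step 1: pivot -3/379 → sign −
signature = (0, 2, 0)

Answer: (0, 2, 0)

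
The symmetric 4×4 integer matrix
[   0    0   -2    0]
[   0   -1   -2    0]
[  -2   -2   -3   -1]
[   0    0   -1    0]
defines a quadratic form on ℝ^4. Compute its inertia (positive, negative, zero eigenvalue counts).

step 0: pivot -1 → sign −
step 1: pivot 1 → sign +
step 2: pivot -4 → sign −
step 3: row/col 3 already zero → sign 0
signature = (1, 2, 1)

Answer: (1, 2, 1)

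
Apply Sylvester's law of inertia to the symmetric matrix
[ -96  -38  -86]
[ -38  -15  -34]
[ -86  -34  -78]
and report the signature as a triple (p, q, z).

Answer: (1, 2, 0)

Derivation:
step 0: pivot -96 → sign −
step 1: pivot 1/24 → sign +
step 2: pivot -1 → sign −
signature = (1, 2, 0)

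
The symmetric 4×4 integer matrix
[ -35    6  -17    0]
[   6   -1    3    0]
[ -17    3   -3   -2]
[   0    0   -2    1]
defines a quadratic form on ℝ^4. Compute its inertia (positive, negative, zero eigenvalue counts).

step 0: pivot -35 → sign −
step 1: pivot 1/35 → sign +
step 2: pivot 5 → sign +
step 3: pivot 1/5 → sign +
signature = (3, 1, 0)

Answer: (3, 1, 0)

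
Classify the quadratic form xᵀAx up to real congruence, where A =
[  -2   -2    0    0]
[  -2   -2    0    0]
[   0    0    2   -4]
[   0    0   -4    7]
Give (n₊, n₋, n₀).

Answer: (1, 2, 1)

Derivation:
step 0: pivot -2 → sign −
step 1: pivot 2 → sign +
step 2: pivot -1 → sign −
step 3: row/col 3 already zero → sign 0
signature = (1, 2, 1)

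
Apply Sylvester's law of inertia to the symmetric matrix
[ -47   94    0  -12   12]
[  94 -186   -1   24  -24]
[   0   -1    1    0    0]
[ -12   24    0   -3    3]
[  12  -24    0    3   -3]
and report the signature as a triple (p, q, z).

step 0: pivot -47 → sign −
step 1: pivot 2 → sign +
step 2: pivot 1/2 → sign +
step 3: pivot 3/47 → sign +
step 4: row/col 4 already zero → sign 0
signature = (3, 1, 1)

Answer: (3, 1, 1)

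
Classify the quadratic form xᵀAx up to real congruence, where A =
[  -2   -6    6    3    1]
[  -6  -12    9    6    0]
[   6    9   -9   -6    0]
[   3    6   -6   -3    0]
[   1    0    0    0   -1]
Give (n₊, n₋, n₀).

step 0: pivot -2 → sign −
step 1: pivot 6 → sign +
step 2: pivot -9/2 → sign −
step 3: pivot 1/2 → sign +
step 4: pivot -2 → sign −
signature = (2, 3, 0)

Answer: (2, 3, 0)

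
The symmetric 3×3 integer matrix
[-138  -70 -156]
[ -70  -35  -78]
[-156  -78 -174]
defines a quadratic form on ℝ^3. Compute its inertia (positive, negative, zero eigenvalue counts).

Answer: (1, 2, 0)

Derivation:
step 0: pivot -138 → sign −
step 1: pivot 35/69 → sign +
step 2: pivot -6/35 → sign −
signature = (1, 2, 0)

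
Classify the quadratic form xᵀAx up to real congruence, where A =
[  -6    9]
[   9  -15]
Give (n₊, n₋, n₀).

step 0: pivot -6 → sign −
step 1: pivot -3/2 → sign −
signature = (0, 2, 0)

Answer: (0, 2, 0)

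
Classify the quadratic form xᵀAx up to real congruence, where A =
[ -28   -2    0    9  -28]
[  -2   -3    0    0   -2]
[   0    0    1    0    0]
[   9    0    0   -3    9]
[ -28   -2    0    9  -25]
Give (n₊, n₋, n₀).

Answer: (3, 2, 0)

Derivation:
step 0: pivot -28 → sign −
step 1: pivot -20/7 → sign −
step 2: pivot 1 → sign +
step 3: pivot 3/80 → sign +
step 4: pivot 3 → sign +
signature = (3, 2, 0)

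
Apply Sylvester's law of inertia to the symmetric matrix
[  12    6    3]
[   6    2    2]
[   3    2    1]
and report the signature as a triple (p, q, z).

step 0: pivot 12 → sign +
step 1: pivot -1 → sign −
step 2: pivot 1/2 → sign +
signature = (2, 1, 0)

Answer: (2, 1, 0)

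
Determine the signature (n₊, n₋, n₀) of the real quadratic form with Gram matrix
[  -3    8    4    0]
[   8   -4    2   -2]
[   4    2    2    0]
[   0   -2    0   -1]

Answer: (1, 3, 0)

Derivation:
step 0: pivot -3 → sign −
step 1: pivot 52/3 → sign +
step 2: pivot -25/13 → sign −
step 3: pivot -3/25 → sign −
signature = (1, 3, 0)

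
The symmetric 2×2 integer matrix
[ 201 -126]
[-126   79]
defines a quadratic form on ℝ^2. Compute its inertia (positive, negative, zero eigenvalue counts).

step 0: pivot 201 → sign +
step 1: pivot 1/67 → sign +
signature = (2, 0, 0)

Answer: (2, 0, 0)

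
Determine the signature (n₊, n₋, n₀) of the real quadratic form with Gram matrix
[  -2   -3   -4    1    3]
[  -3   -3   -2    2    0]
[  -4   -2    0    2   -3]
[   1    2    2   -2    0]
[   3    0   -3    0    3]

step 0: pivot -2 → sign −
step 1: pivot 3/2 → sign +
step 2: pivot -8/3 → sign −
step 3: pivot -1 → sign −
step 4: pivot -3/8 → sign −
signature = (1, 4, 0)

Answer: (1, 4, 0)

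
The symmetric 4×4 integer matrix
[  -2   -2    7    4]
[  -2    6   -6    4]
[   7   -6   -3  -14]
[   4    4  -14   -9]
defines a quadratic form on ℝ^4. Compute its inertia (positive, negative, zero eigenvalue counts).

Answer: (2, 2, 0)

Derivation:
step 0: pivot -2 → sign −
step 1: pivot 8 → sign +
step 2: pivot 3/8 → sign +
step 3: pivot -1 → sign −
signature = (2, 2, 0)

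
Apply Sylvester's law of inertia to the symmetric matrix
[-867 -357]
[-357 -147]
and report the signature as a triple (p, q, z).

step 0: pivot -867 → sign −
step 1: row/col 1 already zero → sign 0
signature = (0, 1, 1)

Answer: (0, 1, 1)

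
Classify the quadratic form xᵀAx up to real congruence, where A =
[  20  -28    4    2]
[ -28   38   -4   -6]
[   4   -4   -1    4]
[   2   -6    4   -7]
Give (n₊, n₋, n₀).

Answer: (2, 1, 1)

Derivation:
step 0: pivot 20 → sign +
step 1: pivot -6/5 → sign −
step 2: pivot 1/3 → sign +
step 3: row/col 3 already zero → sign 0
signature = (2, 1, 1)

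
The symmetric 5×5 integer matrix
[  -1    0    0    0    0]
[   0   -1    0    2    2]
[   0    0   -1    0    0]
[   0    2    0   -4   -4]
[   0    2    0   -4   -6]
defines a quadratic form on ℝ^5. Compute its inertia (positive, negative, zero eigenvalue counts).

step 0: pivot -1 → sign −
step 1: pivot -1 → sign −
step 2: pivot -1 → sign −
step 3: pivot -2 → sign −
step 4: row/col 4 already zero → sign 0
signature = (0, 4, 1)

Answer: (0, 4, 1)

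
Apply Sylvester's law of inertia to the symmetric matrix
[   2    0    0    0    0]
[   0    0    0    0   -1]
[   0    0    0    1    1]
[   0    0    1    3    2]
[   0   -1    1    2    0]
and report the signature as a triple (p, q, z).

step 0: pivot 2 → sign +
step 1: pivot 3 → sign +
step 2: pivot -1/3 → sign −
step 3: pivot -1 → sign −
step 4: pivot 1 → sign +
signature = (3, 2, 0)

Answer: (3, 2, 0)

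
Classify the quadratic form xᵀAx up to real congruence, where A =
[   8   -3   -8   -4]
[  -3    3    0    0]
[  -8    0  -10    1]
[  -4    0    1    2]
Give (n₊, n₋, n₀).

Answer: (3, 1, 0)

Derivation:
step 0: pivot 8 → sign +
step 1: pivot 15/8 → sign +
step 2: pivot -114/5 → sign −
step 3: pivot 3/38 → sign +
signature = (3, 1, 0)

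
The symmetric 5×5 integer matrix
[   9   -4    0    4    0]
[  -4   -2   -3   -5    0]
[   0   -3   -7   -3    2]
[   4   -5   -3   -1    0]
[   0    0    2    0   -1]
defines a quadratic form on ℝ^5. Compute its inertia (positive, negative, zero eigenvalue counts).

step 0: pivot 9 → sign +
step 1: pivot -34/9 → sign −
step 2: pivot -157/34 → sign −
step 3: pivot 2/157 → sign +
step 4: pivot -3 → sign −
signature = (2, 3, 0)

Answer: (2, 3, 0)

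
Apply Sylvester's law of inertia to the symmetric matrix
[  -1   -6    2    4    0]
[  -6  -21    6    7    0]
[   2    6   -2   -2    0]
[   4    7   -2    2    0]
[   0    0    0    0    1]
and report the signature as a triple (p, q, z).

step 0: pivot -1 → sign −
step 1: pivot 15 → sign +
step 2: pivot -2/5 → sign −
step 3: pivot 1/3 → sign +
step 4: pivot 1 → sign +
signature = (3, 2, 0)

Answer: (3, 2, 0)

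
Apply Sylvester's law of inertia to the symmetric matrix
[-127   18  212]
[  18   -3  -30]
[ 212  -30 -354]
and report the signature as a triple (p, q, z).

Answer: (0, 3, 0)

Derivation:
step 0: pivot -127 → sign −
step 1: pivot -57/127 → sign −
step 2: pivot -2/19 → sign −
signature = (0, 3, 0)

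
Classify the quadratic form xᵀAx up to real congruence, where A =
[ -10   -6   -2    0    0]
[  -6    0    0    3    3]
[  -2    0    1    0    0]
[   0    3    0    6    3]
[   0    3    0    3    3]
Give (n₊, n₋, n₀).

Answer: (3, 2, 0)

Derivation:
step 0: pivot -10 → sign −
step 1: pivot 18/5 → sign +
step 2: pivot 1 → sign +
step 3: pivot 5/2 → sign +
step 4: pivot -3/5 → sign −
signature = (3, 2, 0)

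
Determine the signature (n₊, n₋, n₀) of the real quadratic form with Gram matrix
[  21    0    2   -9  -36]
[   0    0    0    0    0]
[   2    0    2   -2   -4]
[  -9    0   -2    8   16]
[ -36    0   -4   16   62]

step 0: pivot 21 → sign +
step 1: pivot 38/21 → sign +
step 2: pivot 65/19 → sign +
step 3: pivot 6/65 → sign +
step 4: row/col 4 already zero → sign 0
signature = (4, 0, 1)

Answer: (4, 0, 1)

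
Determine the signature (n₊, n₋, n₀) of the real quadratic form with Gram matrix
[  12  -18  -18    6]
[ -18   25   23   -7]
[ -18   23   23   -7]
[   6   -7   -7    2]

Answer: (2, 1, 1)

Derivation:
step 0: pivot 12 → sign +
step 1: pivot -2 → sign −
step 2: pivot 4 → sign +
step 3: row/col 3 already zero → sign 0
signature = (2, 1, 1)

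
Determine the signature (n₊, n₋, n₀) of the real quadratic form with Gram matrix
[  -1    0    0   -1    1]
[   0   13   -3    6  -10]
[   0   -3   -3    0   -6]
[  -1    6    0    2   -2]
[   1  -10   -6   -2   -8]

step 0: pivot -1 → sign −
step 1: pivot 13 → sign +
step 2: pivot -48/13 → sign −
step 3: pivot 3/4 → sign +
step 4: pivot 1 → sign +
signature = (3, 2, 0)

Answer: (3, 2, 0)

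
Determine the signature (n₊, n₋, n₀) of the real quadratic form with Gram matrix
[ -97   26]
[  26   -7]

step 0: pivot -97 → sign −
step 1: pivot -3/97 → sign −
signature = (0, 2, 0)

Answer: (0, 2, 0)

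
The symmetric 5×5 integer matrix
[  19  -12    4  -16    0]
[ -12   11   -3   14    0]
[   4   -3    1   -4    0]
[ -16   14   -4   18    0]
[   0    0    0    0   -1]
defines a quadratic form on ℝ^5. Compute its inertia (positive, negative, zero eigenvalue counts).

step 0: pivot 19 → sign +
step 1: pivot 65/19 → sign +
step 2: pivot 6/65 → sign +
step 3: pivot -1 → sign −
step 4: row/col 4 already zero → sign 0
signature = (3, 1, 1)

Answer: (3, 1, 1)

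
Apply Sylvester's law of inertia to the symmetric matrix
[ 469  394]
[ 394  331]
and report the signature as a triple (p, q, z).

Answer: (2, 0, 0)

Derivation:
step 0: pivot 469 → sign +
step 1: pivot 3/469 → sign +
signature = (2, 0, 0)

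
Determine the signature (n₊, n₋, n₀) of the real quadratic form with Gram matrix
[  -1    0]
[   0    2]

Answer: (1, 1, 0)

Derivation:
step 0: pivot -1 → sign −
step 1: pivot 2 → sign +
signature = (1, 1, 0)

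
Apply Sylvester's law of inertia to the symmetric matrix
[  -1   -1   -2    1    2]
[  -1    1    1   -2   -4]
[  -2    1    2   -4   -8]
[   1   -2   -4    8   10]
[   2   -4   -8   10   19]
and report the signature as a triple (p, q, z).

step 0: pivot -1 → sign −
step 1: pivot 2 → sign +
step 2: pivot 3/2 → sign +
step 3: pivot 3 → sign +
step 4: pivot -1 → sign −
signature = (3, 2, 0)

Answer: (3, 2, 0)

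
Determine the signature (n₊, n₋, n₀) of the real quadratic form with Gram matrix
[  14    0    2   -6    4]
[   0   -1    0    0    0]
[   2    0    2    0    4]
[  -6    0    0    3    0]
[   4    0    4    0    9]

step 0: pivot 14 → sign +
step 1: pivot -1 → sign −
step 2: pivot 12/7 → sign +
step 3: pivot 1 → sign +
step 4: row/col 4 already zero → sign 0
signature = (3, 1, 1)

Answer: (3, 1, 1)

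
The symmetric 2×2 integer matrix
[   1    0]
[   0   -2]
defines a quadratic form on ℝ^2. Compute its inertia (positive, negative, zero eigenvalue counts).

step 0: pivot 1 → sign +
step 1: pivot -2 → sign −
signature = (1, 1, 0)

Answer: (1, 1, 0)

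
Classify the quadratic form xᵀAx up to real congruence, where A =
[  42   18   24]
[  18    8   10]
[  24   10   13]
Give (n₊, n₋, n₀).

step 0: pivot 42 → sign +
step 1: pivot 2/7 → sign +
step 2: pivot -1 → sign −
signature = (2, 1, 0)

Answer: (2, 1, 0)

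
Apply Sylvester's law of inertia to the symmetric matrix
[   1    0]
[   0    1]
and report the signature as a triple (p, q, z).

step 0: pivot 1 → sign +
step 1: pivot 1 → sign +
signature = (2, 0, 0)

Answer: (2, 0, 0)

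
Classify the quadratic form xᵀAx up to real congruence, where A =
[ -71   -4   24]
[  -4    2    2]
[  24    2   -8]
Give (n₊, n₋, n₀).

Answer: (1, 2, 0)

Derivation:
step 0: pivot -71 → sign −
step 1: pivot 158/71 → sign +
step 2: pivot -6/79 → sign −
signature = (1, 2, 0)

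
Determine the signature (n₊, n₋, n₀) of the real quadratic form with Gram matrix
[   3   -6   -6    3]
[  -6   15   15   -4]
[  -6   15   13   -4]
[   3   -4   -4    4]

step 0: pivot 3 → sign +
step 1: pivot 3 → sign +
step 2: pivot -2 → sign −
step 3: pivot -1/3 → sign −
signature = (2, 2, 0)

Answer: (2, 2, 0)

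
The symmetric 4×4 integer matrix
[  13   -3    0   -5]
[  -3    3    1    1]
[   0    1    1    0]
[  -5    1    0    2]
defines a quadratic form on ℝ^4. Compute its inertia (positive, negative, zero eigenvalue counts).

step 0: pivot 13 → sign +
step 1: pivot 30/13 → sign +
step 2: pivot 17/30 → sign +
step 3: pivot 1/17 → sign +
signature = (4, 0, 0)

Answer: (4, 0, 0)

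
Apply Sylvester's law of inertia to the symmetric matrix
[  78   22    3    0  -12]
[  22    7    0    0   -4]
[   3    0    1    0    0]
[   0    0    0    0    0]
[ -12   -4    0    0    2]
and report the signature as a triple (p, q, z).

step 0: pivot 78 → sign +
step 1: pivot 31/39 → sign +
step 2: pivot -1/62 → sign −
step 3: pivot 2 → sign +
step 4: row/col 4 already zero → sign 0
signature = (3, 1, 1)

Answer: (3, 1, 1)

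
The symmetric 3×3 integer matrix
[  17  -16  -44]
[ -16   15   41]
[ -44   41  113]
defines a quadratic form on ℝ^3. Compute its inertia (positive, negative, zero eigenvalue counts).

step 0: pivot 17 → sign +
step 1: pivot -1/17 → sign −
step 2: pivot 2 → sign +
signature = (2, 1, 0)

Answer: (2, 1, 0)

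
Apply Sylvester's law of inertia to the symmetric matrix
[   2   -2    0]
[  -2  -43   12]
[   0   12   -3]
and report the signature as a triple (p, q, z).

Answer: (2, 1, 0)

Derivation:
step 0: pivot 2 → sign +
step 1: pivot -45 → sign −
step 2: pivot 1/5 → sign +
signature = (2, 1, 0)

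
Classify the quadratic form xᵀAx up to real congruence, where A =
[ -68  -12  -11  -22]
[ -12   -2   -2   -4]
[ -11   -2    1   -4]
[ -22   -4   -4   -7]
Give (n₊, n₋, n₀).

Answer: (2, 2, 0)

Derivation:
step 0: pivot -68 → sign −
step 1: pivot 2/17 → sign +
step 2: pivot 11/4 → sign +
step 3: pivot -1/11 → sign −
signature = (2, 2, 0)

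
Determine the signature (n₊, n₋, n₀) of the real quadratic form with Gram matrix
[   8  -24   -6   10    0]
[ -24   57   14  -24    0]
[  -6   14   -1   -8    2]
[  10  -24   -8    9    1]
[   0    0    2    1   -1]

step 0: pivot 8 → sign +
step 1: pivot -15 → sign −
step 2: pivot -133/30 → sign −
step 3: pivot -2/19 → sign −
step 4: pivot -1/14 → sign −
signature = (1, 4, 0)

Answer: (1, 4, 0)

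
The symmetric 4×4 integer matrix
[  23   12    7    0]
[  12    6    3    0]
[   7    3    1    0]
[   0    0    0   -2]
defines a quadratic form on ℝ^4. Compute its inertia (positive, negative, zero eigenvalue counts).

Answer: (2, 2, 0)

Derivation:
step 0: pivot 23 → sign +
step 1: pivot -6/23 → sign −
step 2: pivot 1/2 → sign +
step 3: pivot -2 → sign −
signature = (2, 2, 0)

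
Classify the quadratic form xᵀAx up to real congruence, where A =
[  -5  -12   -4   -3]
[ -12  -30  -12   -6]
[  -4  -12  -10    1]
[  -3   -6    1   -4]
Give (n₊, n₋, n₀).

Answer: (0, 4, 0)

Derivation:
step 0: pivot -5 → sign −
step 1: pivot -6/5 → sign −
step 2: pivot -2 → sign −
step 3: pivot -1/2 → sign −
signature = (0, 4, 0)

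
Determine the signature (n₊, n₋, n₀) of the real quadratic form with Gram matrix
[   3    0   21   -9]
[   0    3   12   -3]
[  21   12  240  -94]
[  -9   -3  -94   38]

step 0: pivot 3 → sign +
step 1: pivot 3 → sign +
step 2: pivot 45 → sign +
step 3: pivot -1/45 → sign −
signature = (3, 1, 0)

Answer: (3, 1, 0)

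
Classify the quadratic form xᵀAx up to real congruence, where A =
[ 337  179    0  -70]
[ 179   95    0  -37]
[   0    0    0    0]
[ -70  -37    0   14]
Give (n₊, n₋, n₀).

step 0: pivot 337 → sign +
step 1: pivot -26/337 → sign −
step 2: pivot -3/26 → sign −
step 3: row/col 3 already zero → sign 0
signature = (1, 2, 1)

Answer: (1, 2, 1)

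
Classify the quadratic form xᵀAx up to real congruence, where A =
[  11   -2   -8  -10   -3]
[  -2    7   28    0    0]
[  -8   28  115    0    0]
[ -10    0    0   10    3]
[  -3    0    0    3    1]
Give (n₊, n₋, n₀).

Answer: (5, 0, 0)

Derivation:
step 0: pivot 11 → sign +
step 1: pivot 73/11 → sign +
step 2: pivot 3 → sign +
step 3: pivot 30/73 → sign +
step 4: pivot 1/10 → sign +
signature = (5, 0, 0)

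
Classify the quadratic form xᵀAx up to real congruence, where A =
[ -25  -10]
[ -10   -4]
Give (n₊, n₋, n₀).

step 0: pivot -25 → sign −
step 1: row/col 1 already zero → sign 0
signature = (0, 1, 1)

Answer: (0, 1, 1)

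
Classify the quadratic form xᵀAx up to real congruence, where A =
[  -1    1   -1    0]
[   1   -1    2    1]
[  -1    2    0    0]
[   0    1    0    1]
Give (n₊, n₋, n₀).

step 0: pivot -1 → sign −
step 1: pivot 1 → sign +
step 2: pivot -1 → sign −
step 3: pivot 2 → sign +
signature = (2, 2, 0)

Answer: (2, 2, 0)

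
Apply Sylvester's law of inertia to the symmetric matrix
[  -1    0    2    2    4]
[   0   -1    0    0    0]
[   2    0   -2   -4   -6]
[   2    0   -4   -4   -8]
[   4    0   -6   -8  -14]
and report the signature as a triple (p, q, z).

Answer: (1, 2, 2)

Derivation:
step 0: pivot -1 → sign −
step 1: pivot -1 → sign −
step 2: pivot 2 → sign +
step 3: row/col 3 already zero → sign 0
step 4: row/col 4 already zero → sign 0
signature = (1, 2, 2)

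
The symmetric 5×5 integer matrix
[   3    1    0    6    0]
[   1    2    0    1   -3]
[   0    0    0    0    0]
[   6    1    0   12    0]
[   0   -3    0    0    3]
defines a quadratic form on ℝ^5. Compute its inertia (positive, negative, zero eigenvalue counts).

Answer: (3, 1, 1)

Derivation:
step 0: pivot 3 → sign +
step 1: pivot 5/3 → sign +
step 2: pivot -3/5 → sign −
step 3: pivot 3 → sign +
step 4: row/col 4 already zero → sign 0
signature = (3, 1, 1)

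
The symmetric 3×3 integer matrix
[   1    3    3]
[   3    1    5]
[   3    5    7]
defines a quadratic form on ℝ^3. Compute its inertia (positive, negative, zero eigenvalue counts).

step 0: pivot 1 → sign +
step 1: pivot -8 → sign −
step 2: row/col 2 already zero → sign 0
signature = (1, 1, 1)

Answer: (1, 1, 1)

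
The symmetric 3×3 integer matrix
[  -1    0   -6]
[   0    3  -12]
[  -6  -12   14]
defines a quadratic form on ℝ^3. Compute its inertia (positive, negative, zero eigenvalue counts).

Answer: (2, 1, 0)

Derivation:
step 0: pivot -1 → sign −
step 1: pivot 3 → sign +
step 2: pivot 2 → sign +
signature = (2, 1, 0)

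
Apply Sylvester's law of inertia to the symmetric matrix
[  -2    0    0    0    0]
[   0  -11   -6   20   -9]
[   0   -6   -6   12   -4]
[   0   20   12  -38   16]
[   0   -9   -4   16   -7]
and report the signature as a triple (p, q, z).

step 0: pivot -2 → sign −
step 1: pivot -11 → sign −
step 2: pivot -30/11 → sign −
step 3: pivot -6/5 → sign −
step 4: pivot 2/3 → sign +
signature = (1, 4, 0)

Answer: (1, 4, 0)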